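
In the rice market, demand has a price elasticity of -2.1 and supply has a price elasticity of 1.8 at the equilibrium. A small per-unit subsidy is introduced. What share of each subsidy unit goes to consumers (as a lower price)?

Consumer share = 6/13

For a small subsidy around the equilibrium, the benefit split depends on the relative slopes, which at a point are proportional to the elasticities.
Buyer share = εs/(εs + |εd|) = 1.8/(1.8 + 2.1) = 6/13; seller share = |εd|/(εs + |εd|) = 7/13.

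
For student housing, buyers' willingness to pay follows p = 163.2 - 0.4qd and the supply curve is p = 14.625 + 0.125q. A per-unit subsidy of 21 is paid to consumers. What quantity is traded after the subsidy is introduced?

q' = 323

Pre-subsidy: 163.2 - 0.4q = 14.625 + 0.125q gives q* = 283 and p* = 50.
With the rebate, buyers effectively pay pb = ps − 21, where ps is the price sellers receive.
On the curves, pb = 163.2 - 0.4q and ps = 14.625 + 0.125q; the wedge ps − pb = 21 gives 14.625 + 0.125q − (163.2 - 0.4q) = 21, so q' = 323.
Then pb = 163.2 − 0.4·323 = 34 and ps = 14.625 + 0.125·323 = 55.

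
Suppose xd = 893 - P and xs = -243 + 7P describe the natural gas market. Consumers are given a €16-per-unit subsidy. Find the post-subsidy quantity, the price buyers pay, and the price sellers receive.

x' = 765; buyers pay €128; sellers receive €144

Pre-subsidy: 893 - P = -243 + 7P gives P* = 142, x* = 751.
With the rebate, buyers effectively pay Pb = Ps − 16, where Ps is the price sellers receive.
Demand in terms of Ps becomes xd = 893 − 1(Ps − 16) = 909 - Ps. Setting this equal to supply: 909 - Ps = -243 + 7Ps, so Ps = 144.
Buyers pay Pb = 144 − 16 = 128; x' = -243 + 7·144 = 765.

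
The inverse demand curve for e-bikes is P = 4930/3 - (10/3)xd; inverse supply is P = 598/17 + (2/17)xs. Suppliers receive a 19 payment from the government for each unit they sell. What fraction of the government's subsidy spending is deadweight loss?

Pre-subsidy: 4930/3 - (10/3)x = 598/17 + (2/17)x gives x* = 466 and P* = 90.
With the subsidy, sellers receive Ps = Pb + 19 for each unit, where Pb is the price buyers pay.
On the curves, Pb = 4930/3 - (10/3)x and Ps = 598/17 + (2/17)x; the wedge Ps − Pb = 19 gives 598/17 + (2/17)x − (4930/3 - (10/3)x) = 19, so x' = 82985/176.
Then Pb = 4930/3 − (10/3)·(82985/176) = 6305/88 and Ps = 598/17 + (2/17)·(82985/176) = 7977/88.
ΔCS = ½(466 + 82985/176)(90 − 6305/88) = 266476615/30976; ΔPS = ½(466 + 82985/176)(7977/88 − 90) = 9405057/30976.
Government spending = 19 × 82985/176 = 1576715/176.
DWL = ½ × 19 × (82985/176 − 466) = 18411/352; fraction = (18411/352) / (1576715/176) = 969/165970.

DWL / government spending = 969/165970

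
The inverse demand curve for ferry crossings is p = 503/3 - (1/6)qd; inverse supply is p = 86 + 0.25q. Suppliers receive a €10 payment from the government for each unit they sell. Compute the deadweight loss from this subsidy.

Pre-subsidy: 503/3 - (1/6)q = 86 + 0.25q gives q* = 196 and p* = 135.
With the subsidy, sellers receive ps = pb + 10 for each unit, where pb is the price buyers pay.
On the curves, pb = 503/3 - (1/6)q and ps = 86 + 0.25q; the wedge ps − pb = 10 gives 86 + 0.25q − (503/3 - (1/6)q) = 10, so q' = 220.
Then pb = 503/3 − (1/6)·220 = 131 and ps = 86 + 0.25·220 = 141.
The subsidy expands output by 220 − 196 = 24 past the efficient level; on those units the gap between marginal cost and willingness to pay runs from 0 up to 10.
DWL = ½ × 10 × 24 = 120.

Deadweight loss = €120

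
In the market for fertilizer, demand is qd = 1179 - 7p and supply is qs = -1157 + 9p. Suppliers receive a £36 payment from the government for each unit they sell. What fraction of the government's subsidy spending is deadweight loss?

DWL / government spending = 567/2390

Pre-subsidy: 1179 - 7p = -1157 + 9p gives p* = 146, q* = 157.
With the subsidy, sellers receive ps = pb + 36 for each unit, where pb is the price buyers pay.
Supply in terms of pb becomes qs = -1157 + 9(pb + 36) = -833 + 9pb. Setting this equal to demand: 1179 - 7pb = -833 + 9pb, so pb = 125.75.
Sellers receive ps = 125.75 + 36 = 161.75; q' = 1179 − 7·125.75 = 298.75.
ΔCS = ½(157 + 298.75)(146 − 125.75) = 4614.46875; ΔPS = ½(157 + 298.75)(161.75 − 146) = 3589.03125.
Government spending = 36 × 298.75 = 10755.
DWL = ½ × 36 × (298.75 − 157) = 2551.5; fraction = 2551.5 / 10755 = 567/2390.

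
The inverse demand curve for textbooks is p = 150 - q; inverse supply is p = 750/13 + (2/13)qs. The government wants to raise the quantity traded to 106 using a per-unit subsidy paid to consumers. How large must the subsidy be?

At q = 106, from the demand curve buyers pay pb = 150 − 1·106 = 44; from the supply curve sellers need ps = 750/13 + (2/13)·106 = 74.
The subsidy must fill the gap: s = ps − pb = 74 − 44 = 30.

Required subsidy s = 30 per unit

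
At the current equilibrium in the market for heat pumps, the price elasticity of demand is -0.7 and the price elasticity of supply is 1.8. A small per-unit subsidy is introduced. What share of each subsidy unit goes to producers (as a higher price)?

Producer share = 0.28

For a small subsidy around the equilibrium, the benefit split depends on the relative slopes, which at a point are proportional to the elasticities.
Buyer share = εs/(εs + |εd|) = 1.8/(1.8 + 0.7) = 0.72; seller share = |εd|/(εs + |εd|) = 0.28.
So producers capture 0.28 of the subsidy.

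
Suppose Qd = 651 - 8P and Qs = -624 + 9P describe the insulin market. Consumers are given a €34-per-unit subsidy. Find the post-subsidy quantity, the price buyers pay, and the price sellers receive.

Pre-subsidy: 651 - 8P = -624 + 9P gives P* = 75, Q* = 51.
With the rebate, buyers effectively pay Pb = Ps − 34, where Ps is the price sellers receive.
Demand in terms of Ps becomes Qd = 651 − 8(Ps − 34) = 923 - 8Ps. Setting this equal to supply: 923 - 8Ps = -624 + 9Ps, so Ps = 91.
Buyers pay Pb = 91 − 34 = 57; Q' = -624 + 9·91 = 195.

Q' = 195; buyers pay €57; sellers receive €91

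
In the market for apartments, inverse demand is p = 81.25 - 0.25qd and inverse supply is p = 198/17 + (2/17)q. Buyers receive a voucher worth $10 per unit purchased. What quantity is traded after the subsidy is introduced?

q' = 216.52

Pre-subsidy: 81.25 - 0.25q = 198/17 + (2/17)q gives q* = 189.32 and p* = 33.92.
With the rebate, buyers effectively pay pb = ps − 10, where ps is the price sellers receive.
On the curves, pb = 81.25 - 0.25q and ps = 198/17 + (2/17)q; the wedge ps − pb = 10 gives 198/17 + (2/17)q − (81.25 - 0.25q) = 10, so q' = 216.52.
Then pb = 81.25 − 0.25·216.52 = 27.12 and ps = 198/17 + (2/17)·216.52 = 37.12.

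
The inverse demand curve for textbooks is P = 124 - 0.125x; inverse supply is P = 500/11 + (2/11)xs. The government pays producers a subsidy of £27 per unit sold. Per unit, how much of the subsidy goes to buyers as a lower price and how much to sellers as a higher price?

Pre-subsidy: 124 - 0.125x = 500/11 + (2/11)x gives x* = 256 and P* = 92.
With the subsidy, sellers receive Ps = Pb + 27 for each unit, where Pb is the price buyers pay.
On the curves, Pb = 124 - 0.125x and Ps = 500/11 + (2/11)x; the wedge Ps − Pb = 27 gives 500/11 + (2/11)x − (124 - 0.125x) = 27, so x' = 344.
Then Pb = 124 − 0.125·344 = 81 and Ps = 500/11 + (2/11)·344 = 108.
Buyers' price falls by P* − Pb = 92 − 81 = 11; sellers' price rises by Ps − P* = 108 − 92 = 16.

Buyers gain £11 per unit; sellers gain £16 per unit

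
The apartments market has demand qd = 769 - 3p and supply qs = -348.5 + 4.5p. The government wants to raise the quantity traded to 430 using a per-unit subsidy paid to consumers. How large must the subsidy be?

Required subsidy s = 60 per unit

At q = 430, invert demand for the buyer price: pb = (769 − 430)/3 = 113; invert supply for the seller price: ps = (430 − (-348.5))/4.5 = 173.
The subsidy must fill the gap: s = ps − pb = 173 − 113 = 60.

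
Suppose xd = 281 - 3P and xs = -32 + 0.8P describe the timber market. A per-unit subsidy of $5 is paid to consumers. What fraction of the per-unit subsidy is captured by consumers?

Consumer share = 4/19

Pre-subsidy: 281 - 3P = -32 + 0.8P gives P* = 1565/19, x* = 644/19.
With the rebate, buyers effectively pay Pb = Ps − 5, where Ps is the price sellers receive.
Demand in terms of Ps becomes xd = 281 − 3(Ps − 5) = 296 - 3Ps. Setting this equal to supply: 296 - 3Ps = -32 + 0.8Ps, so Ps = 1640/19.
Buyers pay Pb = 1640/19 − 5 = 1545/19; x' = -32 + 0.8·(1640/19) = 704/19.
Buyers' price falls by P* − Pb = 1565/19 − 1545/19 = 20/19; sellers' price rises by Ps − P* = 1640/19 − 1565/19 = 75/19.
So consumers capture (20/19)/5 = 4/19 of each unit of subsidy.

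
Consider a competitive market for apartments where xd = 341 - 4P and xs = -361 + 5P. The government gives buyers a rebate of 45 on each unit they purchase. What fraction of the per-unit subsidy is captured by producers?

Pre-subsidy: 341 - 4P = -361 + 5P gives P* = 78, x* = 29.
With the rebate, buyers effectively pay Pb = Ps − 45, where Ps is the price sellers receive.
Demand in terms of Ps becomes xd = 341 − 4(Ps − 45) = 521 - 4Ps. Setting this equal to supply: 521 - 4Ps = -361 + 5Ps, so Ps = 98.
Buyers pay Pb = 98 − 45 = 53; x' = -361 + 5·98 = 129.
Buyers' price falls by P* − Pb = 78 − 53 = 25; sellers' price rises by Ps − P* = 98 − 78 = 20.
So producers capture 20/45 = 4/9 of each unit of subsidy.

Producer share = 4/9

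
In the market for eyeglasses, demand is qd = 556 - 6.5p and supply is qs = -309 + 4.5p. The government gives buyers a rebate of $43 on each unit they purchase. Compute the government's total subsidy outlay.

Pre-subsidy: 556 - 6.5p = -309 + 4.5p gives p* = 865/11, q* = 987/22.
With the rebate, buyers effectively pay pb = ps − 43, where ps is the price sellers receive.
Demand in terms of ps becomes qd = 556 − 6.5(ps − 43) = 835.5 - 6.5ps. Setting this equal to supply: 835.5 - 6.5ps = -309 + 4.5ps, so ps = 2289/22.
Buyers pay pb = 2289/22 − 43 = 1343/22; q' = -309 + 4.5·(2289/22) = 7005/44.
Government outlay = subsidy × quantity = 43 × 7005/44 = 301215/44.

Government cost = 301215/44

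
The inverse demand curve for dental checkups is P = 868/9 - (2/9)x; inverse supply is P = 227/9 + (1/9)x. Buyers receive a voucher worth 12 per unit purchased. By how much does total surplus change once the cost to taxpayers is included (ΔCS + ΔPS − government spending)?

Pre-subsidy: 868/9 - (2/9)x = 227/9 + (1/9)x gives x* = 641/3 and P* = 1322/27.
With the rebate, buyers effectively pay Pb = Ps − 12, where Ps is the price sellers receive.
On the curves, Pb = 868/9 - (2/9)x and Ps = 227/9 + (1/9)x; the wedge Ps − Pb = 12 gives 227/9 + (1/9)x − (868/9 - (2/9)x) = 12, so x' = 749/3.
Then Pb = 868/9 − (2/9)·(749/3) = 1106/27 and Ps = 227/9 + (1/9)·(749/3) = 1430/27.
ΔCS = ½(641/3 + 749/3)(1322/27 − 1106/27) = 5560/3; ΔPS = ½(641/3 + 749/3)(1430/27 − 1322/27) = 2780/3.
Government spending = 12 × 749/3 = 2996.
Net change = 5560/3 + 2780/3 − 2996 = -216. The loss equals the DWL triangle ½·12·36.

Net change in total surplus = -216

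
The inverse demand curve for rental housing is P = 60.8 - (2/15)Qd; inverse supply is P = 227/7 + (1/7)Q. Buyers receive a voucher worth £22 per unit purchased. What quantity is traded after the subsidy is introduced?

Q' = 5289/29

Pre-subsidy: 60.8 - (2/15)Q = 227/7 + (1/7)Q gives Q* = 2979/29 and P* = 1366/29.
With the rebate, buyers effectively pay Pb = Ps − 22, where Ps is the price sellers receive.
On the curves, Pb = 60.8 - (2/15)Q and Ps = 227/7 + (1/7)Q; the wedge Ps − Pb = 22 gives 227/7 + (1/7)Q − (60.8 - (2/15)Q) = 22, so Q' = 5289/29.
Then Pb = 60.8 − (2/15)·(5289/29) = 1058/29 and Ps = 227/7 + (1/7)·(5289/29) = 1696/29.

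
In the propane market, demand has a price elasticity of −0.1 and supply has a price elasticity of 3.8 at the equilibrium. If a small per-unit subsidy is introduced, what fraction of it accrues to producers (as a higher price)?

For a small subsidy around the equilibrium, the benefit split depends on the relative slopes, which at a point are proportional to the elasticities.
Buyer share = εs/(εs + |εd|) = 3.8/(3.8 + 0.1) = 38/39; seller share = |εd|/(εs + |εd|) = 1/39.
So producers capture 1/39 of the subsidy.

Producer share = 1/39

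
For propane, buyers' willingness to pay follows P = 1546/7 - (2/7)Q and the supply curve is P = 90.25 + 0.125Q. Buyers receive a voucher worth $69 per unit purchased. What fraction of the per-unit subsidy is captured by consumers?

Consumer share = 16/23

Pre-subsidy: 1546/7 - (2/7)Q = 90.25 + 0.125Q gives Q* = 318 and P* = 130.
With the rebate, buyers effectively pay Pb = Ps − 69, where Ps is the price sellers receive.
On the curves, Pb = 1546/7 - (2/7)Q and Ps = 90.25 + 0.125Q; the wedge Ps − Pb = 69 gives 90.25 + 0.125Q − (1546/7 - (2/7)Q) = 69, so Q' = 486.
Then Pb = 1546/7 − (2/7)·486 = 82 and Ps = 90.25 + 0.125·486 = 151.
Buyers' price falls by P* − Pb = 130 − 82 = 48; sellers' price rises by Ps − P* = 151 − 130 = 21.
So consumers capture 48/69 = 16/23 of each unit of subsidy.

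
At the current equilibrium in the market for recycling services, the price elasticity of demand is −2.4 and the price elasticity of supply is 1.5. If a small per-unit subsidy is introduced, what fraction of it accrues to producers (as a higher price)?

For a small subsidy around the equilibrium, the benefit split depends on the relative slopes, which at a point are proportional to the elasticities.
Buyer share = εs/(εs + |εd|) = 1.5/(1.5 + 2.4) = 5/13; seller share = |εd|/(εs + |εd|) = 8/13.
So producers capture 8/13 of the subsidy.

Producer share = 8/13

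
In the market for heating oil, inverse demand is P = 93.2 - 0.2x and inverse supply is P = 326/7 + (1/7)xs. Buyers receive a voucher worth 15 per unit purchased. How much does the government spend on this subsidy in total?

Government cost = 2696.25

Pre-subsidy: 93.2 - 0.2x = 326/7 + (1/7)x gives x* = 136 and P* = 66.
With the rebate, buyers effectively pay Pb = Ps − 15, where Ps is the price sellers receive.
On the curves, Pb = 93.2 - 0.2x and Ps = 326/7 + (1/7)x; the wedge Ps − Pb = 15 gives 326/7 + (1/7)x − (93.2 - 0.2x) = 15, so x' = 179.75.
Then Pb = 93.2 − 0.2·179.75 = 57.25 and Ps = 326/7 + (1/7)·179.75 = 72.25.
Government outlay = subsidy × quantity = 15 × 179.75 = 2696.25.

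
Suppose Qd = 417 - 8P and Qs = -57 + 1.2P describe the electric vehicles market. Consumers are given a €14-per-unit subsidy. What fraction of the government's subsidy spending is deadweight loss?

Pre-subsidy: 417 - 8P = -57 + 1.2P gives P* = 1185/23, Q* = 111/23.
With the rebate, buyers effectively pay Pb = Ps − 14, where Ps is the price sellers receive.
Demand in terms of Ps becomes Qd = 417 − 8(Ps − 14) = 529 - 8Ps. Setting this equal to supply: 529 - 8Ps = -57 + 1.2Ps, so Ps = 1465/23.
Buyers pay Pb = 1465/23 − 14 = 1143/23; Q' = -57 + 1.2·(1465/23) = 447/23.
ΔCS = ½(111/23 + 447/23)(1185/23 − 1143/23) = 11718/529; ΔPS = ½(111/23 + 447/23)(1465/23 − 1185/23) = 78120/529.
Government spending = 14 × 447/23 = 6258/23.
DWL = ½ × 14 × (447/23 − 111/23) = 2352/23; fraction = (2352/23) / (6258/23) = 56/149.

DWL / government spending = 56/149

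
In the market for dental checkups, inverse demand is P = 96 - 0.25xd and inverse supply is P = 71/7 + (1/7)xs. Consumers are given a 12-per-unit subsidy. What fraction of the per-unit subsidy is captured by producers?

Pre-subsidy: 96 - 0.25x = 71/7 + (1/7)x gives x* = 2404/11 and P* = 455/11.
With the rebate, buyers effectively pay Pb = Ps − 12, where Ps is the price sellers receive.
On the curves, Pb = 96 - 0.25x and Ps = 71/7 + (1/7)x; the wedge Ps − Pb = 12 gives 71/7 + (1/7)x − (96 - 0.25x) = 12, so x' = 2740/11.
Then Pb = 96 − 0.25·(2740/11) = 371/11 and Ps = 71/7 + (1/7)·(2740/11) = 503/11.
Buyers' price falls by P* − Pb = 455/11 − 371/11 = 84/11; sellers' price rises by Ps − P* = 503/11 − 455/11 = 48/11.
So producers capture (48/11)/12 = 4/11 of each unit of subsidy.

Producer share = 4/11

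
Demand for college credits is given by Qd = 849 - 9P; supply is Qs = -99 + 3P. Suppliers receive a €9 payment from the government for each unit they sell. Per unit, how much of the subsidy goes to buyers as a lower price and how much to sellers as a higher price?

Buyers gain €2.25 per unit; sellers gain €6.75 per unit

Pre-subsidy: 849 - 9P = -99 + 3P gives P* = 79, Q* = 138.
With the subsidy, sellers receive Ps = Pb + 9 for each unit, where Pb is the price buyers pay.
Supply in terms of Pb becomes Qs = -99 + 3(Pb + 9) = -72 + 3Pb. Setting this equal to demand: 849 - 9Pb = -72 + 3Pb, so Pb = 76.75.
Sellers receive Ps = 76.75 + 9 = 85.75; Q' = 849 − 9·76.75 = 158.25.
Buyers' price falls by P* − Pb = 79 − 76.75 = 2.25; sellers' price rises by Ps − P* = 85.75 − 79 = 6.75.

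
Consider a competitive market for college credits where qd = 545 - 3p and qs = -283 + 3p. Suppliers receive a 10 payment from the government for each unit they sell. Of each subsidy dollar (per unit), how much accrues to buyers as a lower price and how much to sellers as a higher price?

Pre-subsidy: 545 - 3p = -283 + 3p gives p* = 138, q* = 131.
With the subsidy, sellers receive ps = pb + 10 for each unit, where pb is the price buyers pay.
Supply in terms of pb becomes qs = -283 + 3(pb + 10) = -253 + 3pb. Setting this equal to demand: 545 - 3pb = -253 + 3pb, so pb = 133.
Sellers receive ps = 133 + 10 = 143; q' = 545 − 3·133 = 146.
Buyers' price falls by p* − pb = 138 − 133 = 5; sellers' price rises by ps − p* = 143 − 138 = 5.

Buyers gain 5 per unit; sellers gain 5 per unit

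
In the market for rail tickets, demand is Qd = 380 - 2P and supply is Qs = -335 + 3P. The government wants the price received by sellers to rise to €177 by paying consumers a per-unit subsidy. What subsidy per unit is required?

At a seller price of 177, quantity supplied is -335 + 3·177 = 196.
Buyers absorb 196 only when they pay Pb with 380 − 2·Pb = 196, i.e. Pb = 92.
s = Ps − Pb = 177 − 92 = 85.

Required subsidy s = €85 per unit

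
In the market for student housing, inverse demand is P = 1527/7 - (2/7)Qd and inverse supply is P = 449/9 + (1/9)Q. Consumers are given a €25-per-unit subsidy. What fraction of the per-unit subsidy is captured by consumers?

Consumer share = 0.72

Pre-subsidy: 1527/7 - (2/7)Q = 449/9 + (1/9)Q gives Q* = 424 and P* = 97.
With the rebate, buyers effectively pay Pb = Ps − 25, where Ps is the price sellers receive.
On the curves, Pb = 1527/7 - (2/7)Q and Ps = 449/9 + (1/9)Q; the wedge Ps − Pb = 25 gives 449/9 + (1/9)Q − (1527/7 - (2/7)Q) = 25, so Q' = 487.
Then Pb = 1527/7 − (2/7)·487 = 79 and Ps = 449/9 + (1/9)·487 = 104.
Buyers' price falls by P* − Pb = 97 − 79 = 18; sellers' price rises by Ps − P* = 104 − 97 = 7.
So consumers capture 18/25 = 0.72 of each unit of subsidy.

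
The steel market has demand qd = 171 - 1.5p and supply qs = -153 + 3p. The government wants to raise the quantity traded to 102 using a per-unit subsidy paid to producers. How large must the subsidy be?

At q = 102, invert demand for the buyer price: pb = (171 − 102)/1.5 = 46; invert supply for the seller price: ps = (102 − (-153))/3 = 85.
The subsidy must fill the gap: s = ps − pb = 85 − 46 = 39.

Required subsidy s = 39 per unit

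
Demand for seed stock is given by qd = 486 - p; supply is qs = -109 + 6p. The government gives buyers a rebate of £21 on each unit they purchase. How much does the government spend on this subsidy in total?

Government cost = £8799

Pre-subsidy: 486 - p = -109 + 6p gives p* = 85, q* = 401.
With the rebate, buyers effectively pay pb = ps − 21, where ps is the price sellers receive.
Demand in terms of ps becomes qd = 486 − 1(ps − 21) = 507 - ps. Setting this equal to supply: 507 - ps = -109 + 6ps, so ps = 88.
Buyers pay pb = 88 − 21 = 67; q' = -109 + 6·88 = 419.
Government outlay = subsidy × quantity = 21 × 419 = 8799.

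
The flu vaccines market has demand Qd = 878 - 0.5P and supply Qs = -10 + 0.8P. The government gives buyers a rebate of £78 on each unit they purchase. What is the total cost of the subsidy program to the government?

Government cost = £43716

Pre-subsidy: 878 - 0.5P = -10 + 0.8P gives P* = 8880/13, Q* = 6974/13.
With the rebate, buyers effectively pay Pb = Ps − 78, where Ps is the price sellers receive.
Demand in terms of Ps becomes Qd = 878 − 0.5(Ps − 78) = 917 - 0.5Ps. Setting this equal to supply: 917 - 0.5Ps = -10 + 0.8Ps, so Ps = 9270/13.
Buyers pay Pb = 9270/13 − 78 = 8256/13; Q' = -10 + 0.8·(9270/13) = 7286/13.
Government outlay = subsidy × quantity = 78 × 7286/13 = 43716.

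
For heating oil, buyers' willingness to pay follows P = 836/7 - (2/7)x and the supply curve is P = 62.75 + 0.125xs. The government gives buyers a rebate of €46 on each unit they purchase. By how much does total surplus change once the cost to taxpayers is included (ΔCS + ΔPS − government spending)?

Pre-subsidy: 836/7 - (2/7)x = 62.75 + 0.125x gives x* = 138 and P* = 80.
With the rebate, buyers effectively pay Pb = Ps − 46, where Ps is the price sellers receive.
On the curves, Pb = 836/7 - (2/7)x and Ps = 62.75 + 0.125x; the wedge Ps − Pb = 46 gives 62.75 + 0.125x − (836/7 - (2/7)x) = 46, so x' = 250.
Then Pb = 836/7 − (2/7)·250 = 48 and Ps = 62.75 + 0.125·250 = 94.
ΔCS = ½(138 + 250)(80 − 48) = 6208; ΔPS = ½(138 + 250)(94 − 80) = 2716.
Government spending = 46 × 250 = 11500.
Net change = 6208 + 2716 − 11500 = -2576. The loss equals the DWL triangle ½·46·112.

Net change in total surplus = -€2576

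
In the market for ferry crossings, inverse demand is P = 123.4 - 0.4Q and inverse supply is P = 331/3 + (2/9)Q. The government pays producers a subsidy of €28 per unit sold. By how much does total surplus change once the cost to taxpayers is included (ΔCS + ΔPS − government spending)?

Net change in total surplus = -€630

Pre-subsidy: 123.4 - 0.4Q = 331/3 + (2/9)Q gives Q* = 21 and P* = 115.
With the subsidy, sellers receive Ps = Pb + 28 for each unit, where Pb is the price buyers pay.
On the curves, Pb = 123.4 - 0.4Q and Ps = 331/3 + (2/9)Q; the wedge Ps − Pb = 28 gives 331/3 + (2/9)Q − (123.4 - 0.4Q) = 28, so Q' = 66.
Then Pb = 123.4 − 0.4·66 = 97 and Ps = 331/3 + (2/9)·66 = 125.
ΔCS = ½(21 + 66)(115 − 97) = 783; ΔPS = ½(21 + 66)(125 − 115) = 435.
Government spending = 28 × 66 = 1848.
Net change = 783 + 435 − 1848 = -630. The loss equals the DWL triangle ½·28·45.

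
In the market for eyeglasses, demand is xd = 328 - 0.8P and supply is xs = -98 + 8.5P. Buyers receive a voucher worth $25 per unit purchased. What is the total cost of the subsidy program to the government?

Pre-subsidy: 328 - 0.8P = -98 + 8.5P gives P* = 1420/31, x* = 9032/31.
With the rebate, buyers effectively pay Pb = Ps − 25, where Ps is the price sellers receive.
Demand in terms of Ps becomes xd = 328 − 0.8(Ps − 25) = 348 - 0.8Ps. Setting this equal to supply: 348 - 0.8Ps = -98 + 8.5Ps, so Ps = 4460/93.
Buyers pay Pb = 4460/93 − 25 = 2135/93; x' = -98 + 8.5·(4460/93) = 28796/93.
Government outlay = subsidy × quantity = 25 × 28796/93 = 719900/93.

Government cost = 719900/93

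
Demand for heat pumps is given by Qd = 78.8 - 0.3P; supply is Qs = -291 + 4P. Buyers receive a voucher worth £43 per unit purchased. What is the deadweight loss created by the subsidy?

Deadweight loss = £258

Pre-subsidy: 78.8 - 0.3P = -291 + 4P gives P* = 86, Q* = 53.
With the rebate, buyers effectively pay Pb = Ps − 43, where Ps is the price sellers receive.
Demand in terms of Ps becomes Qd = 78.8 − 0.3(Ps − 43) = 91.7 - 0.3Ps. Setting this equal to supply: 91.7 - 0.3Ps = -291 + 4Ps, so Ps = 89.
Buyers pay Pb = 89 − 43 = 46; Q' = -291 + 4·89 = 65.
The subsidy expands output by 65 − 53 = 12 past the efficient level; on those units the gap between marginal cost and willingness to pay runs from 0 up to 43.
DWL = ½ × 43 × 12 = 258.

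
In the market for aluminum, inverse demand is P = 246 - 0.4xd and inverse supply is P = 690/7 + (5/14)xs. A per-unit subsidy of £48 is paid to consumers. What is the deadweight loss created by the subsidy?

Pre-subsidy: 246 - 0.4x = 690/7 + (5/14)x gives x* = 10320/53 and P* = 8910/53.
With the rebate, buyers effectively pay Pb = Ps − 48, where Ps is the price sellers receive.
On the curves, Pb = 246 - 0.4x and Ps = 690/7 + (5/14)x; the wedge Ps − Pb = 48 gives 690/7 + (5/14)x − (246 - 0.4x) = 48, so x' = 13680/53.
Then Pb = 246 − 0.4·(13680/53) = 7566/53 and Ps = 690/7 + (5/14)·(13680/53) = 10110/53.
The subsidy expands output by 13680/53 − 10320/53 = 3360/53 past the efficient level; on those units the gap between marginal cost and willingness to pay runs from 0 up to 48.
DWL = ½ × 48 × 3360/53 = 80640/53.

Deadweight loss = 80640/53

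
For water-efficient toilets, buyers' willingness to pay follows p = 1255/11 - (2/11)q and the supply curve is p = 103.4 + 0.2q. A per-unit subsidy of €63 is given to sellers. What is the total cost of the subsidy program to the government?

Government cost = €12159

Pre-subsidy: 1255/11 - (2/11)q = 103.4 + 0.2q gives q* = 28 and p* = 109.
With the subsidy, sellers receive ps = pb + 63 for each unit, where pb is the price buyers pay.
On the curves, pb = 1255/11 - (2/11)q and ps = 103.4 + 0.2q; the wedge ps − pb = 63 gives 103.4 + 0.2q − (1255/11 - (2/11)q) = 63, so q' = 193.
Then pb = 1255/11 − (2/11)·193 = 79 and ps = 103.4 + 0.2·193 = 142.
Government outlay = subsidy × quantity = 63 × 193 = 12159.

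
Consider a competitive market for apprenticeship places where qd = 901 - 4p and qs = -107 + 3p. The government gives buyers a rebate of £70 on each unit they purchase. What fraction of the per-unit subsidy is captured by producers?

Producer share = 4/7

Pre-subsidy: 901 - 4p = -107 + 3p gives p* = 144, q* = 325.
With the rebate, buyers effectively pay pb = ps − 70, where ps is the price sellers receive.
Demand in terms of ps becomes qd = 901 − 4(ps − 70) = 1181 - 4ps. Setting this equal to supply: 1181 - 4ps = -107 + 3ps, so ps = 184.
Buyers pay pb = 184 − 70 = 114; q' = -107 + 3·184 = 445.
Buyers' price falls by p* − pb = 144 − 114 = 30; sellers' price rises by ps − p* = 184 − 144 = 40.
So producers capture 40/70 = 4/7 of each unit of subsidy.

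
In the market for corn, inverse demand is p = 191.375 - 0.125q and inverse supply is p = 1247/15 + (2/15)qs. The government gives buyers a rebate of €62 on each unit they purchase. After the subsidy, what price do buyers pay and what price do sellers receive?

Buyers pay €109; sellers receive €171

Pre-subsidy: 191.375 - 0.125q = 1247/15 + (2/15)q gives q* = 419 and p* = 139.
With the rebate, buyers effectively pay pb = ps − 62, where ps is the price sellers receive.
On the curves, pb = 191.375 - 0.125q and ps = 1247/15 + (2/15)q; the wedge ps − pb = 62 gives 1247/15 + (2/15)q − (191.375 - 0.125q) = 62, so q' = 659.
Then pb = 191.375 − 0.125·659 = 109 and ps = 1247/15 + (2/15)·659 = 171.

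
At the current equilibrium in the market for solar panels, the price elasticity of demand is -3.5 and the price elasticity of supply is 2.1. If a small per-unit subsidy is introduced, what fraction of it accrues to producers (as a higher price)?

Producer share = 0.625

For a small subsidy around the equilibrium, the benefit split depends on the relative slopes, which at a point are proportional to the elasticities.
Buyer share = εs/(εs + |εd|) = 2.1/(2.1 + 3.5) = 0.375; seller share = |εd|/(εs + |εd|) = 0.625.
So producers capture 0.625 of the subsidy.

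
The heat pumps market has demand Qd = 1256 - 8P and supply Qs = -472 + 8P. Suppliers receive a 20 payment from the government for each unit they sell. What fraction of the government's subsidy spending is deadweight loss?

DWL / government spending = 5/59

Pre-subsidy: 1256 - 8P = -472 + 8P gives P* = 108, Q* = 392.
With the subsidy, sellers receive Ps = Pb + 20 for each unit, where Pb is the price buyers pay.
Supply in terms of Pb becomes Qs = -472 + 8(Pb + 20) = -312 + 8Pb. Setting this equal to demand: 1256 - 8Pb = -312 + 8Pb, so Pb = 98.
Sellers receive Ps = 98 + 20 = 118; Q' = 1256 − 8·98 = 472.
ΔCS = ½(392 + 472)(108 − 98) = 4320; ΔPS = ½(392 + 472)(118 − 108) = 4320.
Government spending = 20 × 472 = 9440.
DWL = ½ × 20 × (472 − 392) = 800; fraction = 800 / 9440 = 5/59.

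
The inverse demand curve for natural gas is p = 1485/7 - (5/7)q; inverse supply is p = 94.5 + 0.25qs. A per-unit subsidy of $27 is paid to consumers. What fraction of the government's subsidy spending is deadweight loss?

Pre-subsidy: 1485/7 - (5/7)q = 94.5 + 0.25q gives q* = 122 and p* = 125.
With the rebate, buyers effectively pay pb = ps − 27, where ps is the price sellers receive.
On the curves, pb = 1485/7 - (5/7)q and ps = 94.5 + 0.25q; the wedge ps − pb = 27 gives 94.5 + 0.25q − (1485/7 - (5/7)q) = 27, so q' = 150.
Then pb = 1485/7 − (5/7)·150 = 105 and ps = 94.5 + 0.25·150 = 132.
ΔCS = ½(122 + 150)(125 − 105) = 2720; ΔPS = ½(122 + 150)(132 − 125) = 952.
Government spending = 27 × 150 = 4050.
DWL = ½ × 27 × (150 − 122) = 378; fraction = 378 / 4050 = 7/75.

DWL / government spending = 7/75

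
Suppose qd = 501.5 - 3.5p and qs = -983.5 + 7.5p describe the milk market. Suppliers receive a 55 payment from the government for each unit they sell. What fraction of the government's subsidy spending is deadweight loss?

DWL / government spending = 525/1282

Pre-subsidy: 501.5 - 3.5p = -983.5 + 7.5p gives p* = 135, q* = 29.
With the subsidy, sellers receive ps = pb + 55 for each unit, where pb is the price buyers pay.
Supply in terms of pb becomes qs = -983.5 + 7.5(pb + 55) = -571 + 7.5pb. Setting this equal to demand: 501.5 - 3.5pb = -571 + 7.5pb, so pb = 97.5.
Sellers receive ps = 97.5 + 55 = 152.5; q' = 501.5 − 3.5·97.5 = 160.25.
ΔCS = ½(29 + 160.25)(135 − 97.5) = 3548.4375; ΔPS = ½(29 + 160.25)(152.5 − 135) = 1655.9375.
Government spending = 55 × 160.25 = 8813.75.
DWL = ½ × 55 × (160.25 − 29) = 3609.375; fraction = 3609.375 / 8813.75 = 525/1282.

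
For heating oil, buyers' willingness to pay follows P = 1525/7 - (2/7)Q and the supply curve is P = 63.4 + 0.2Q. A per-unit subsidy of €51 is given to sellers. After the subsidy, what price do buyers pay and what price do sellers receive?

Pre-subsidy: 1525/7 - (2/7)Q = 63.4 + 0.2Q gives Q* = 318 and P* = 127.
With the subsidy, sellers receive Ps = Pb + 51 for each unit, where Pb is the price buyers pay.
On the curves, Pb = 1525/7 - (2/7)Q and Ps = 63.4 + 0.2Q; the wedge Ps − Pb = 51 gives 63.4 + 0.2Q − (1525/7 - (2/7)Q) = 51, so Q' = 423.
Then Pb = 1525/7 − (2/7)·423 = 97 and Ps = 63.4 + 0.2·423 = 148.

Buyers pay €97; sellers receive €148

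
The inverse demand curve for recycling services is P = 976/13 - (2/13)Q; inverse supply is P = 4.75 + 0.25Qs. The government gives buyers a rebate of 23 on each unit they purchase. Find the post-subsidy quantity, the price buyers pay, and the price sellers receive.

Pre-subsidy: 976/13 - (2/13)Q = 4.75 + 0.25Q gives Q* = 1219/7 and P* = 338/7.
With the rebate, buyers effectively pay Pb = Ps − 23, where Ps is the price sellers receive.
On the curves, Pb = 976/13 - (2/13)Q and Ps = 4.75 + 0.25Q; the wedge Ps − Pb = 23 gives 4.75 + 0.25Q − (976/13 - (2/13)Q) = 23, so Q' = 4853/21.
Then Pb = 976/13 − (2/13)·(4853/21) = 830/21 and Ps = 4.75 + 0.25·(4853/21) = 1313/21.

Q' = 4853/21; buyers pay 830/21; sellers receive 1313/21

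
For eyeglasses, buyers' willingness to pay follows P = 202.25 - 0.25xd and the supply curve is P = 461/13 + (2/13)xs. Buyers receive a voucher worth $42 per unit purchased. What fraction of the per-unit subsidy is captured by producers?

Producer share = 8/21

Pre-subsidy: 202.25 - 0.25x = 461/13 + (2/13)x gives x* = 413 and P* = 99.
With the rebate, buyers effectively pay Pb = Ps − 42, where Ps is the price sellers receive.
On the curves, Pb = 202.25 - 0.25x and Ps = 461/13 + (2/13)x; the wedge Ps − Pb = 42 gives 461/13 + (2/13)x − (202.25 - 0.25x) = 42, so x' = 517.
Then Pb = 202.25 − 0.25·517 = 73 and Ps = 461/13 + (2/13)·517 = 115.
Buyers' price falls by P* − Pb = 99 − 73 = 26; sellers' price rises by Ps − P* = 115 − 99 = 16.
So producers capture 16/42 = 8/21 of each unit of subsidy.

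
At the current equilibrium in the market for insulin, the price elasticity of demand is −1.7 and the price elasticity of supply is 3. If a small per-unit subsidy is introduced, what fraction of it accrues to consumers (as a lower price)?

For a small subsidy around the equilibrium, the benefit split depends on the relative slopes, which at a point are proportional to the elasticities.
Buyer share = εs/(εs + |εd|) = 3/(3 + 1.7) = 30/47; seller share = |εd|/(εs + |εd|) = 17/47.

Consumer share = 30/47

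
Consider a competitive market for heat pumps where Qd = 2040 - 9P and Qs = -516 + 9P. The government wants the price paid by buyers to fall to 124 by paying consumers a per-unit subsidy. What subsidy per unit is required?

At a buyer price of 124, quantity demanded is 2040 − 9·124 = 924.
Sellers supply 924 only when they receive Ps with -516 + 9·Ps = 924, i.e. Ps = 160.
s = Ps − Pb = 160 − 124 = 36.

Required subsidy s = 36 per unit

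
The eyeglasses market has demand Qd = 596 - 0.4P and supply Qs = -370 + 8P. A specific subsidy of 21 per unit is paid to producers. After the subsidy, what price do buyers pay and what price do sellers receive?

Buyers pay 95; sellers receive 116

Pre-subsidy: 596 - 0.4P = -370 + 8P gives P* = 115, Q* = 550.
With the subsidy, sellers receive Ps = Pb + 21 for each unit, where Pb is the price buyers pay.
Supply in terms of Pb becomes Qs = -370 + 8(Pb + 21) = -202 + 8Pb. Setting this equal to demand: 596 - 0.4Pb = -202 + 8Pb, so Pb = 95.
Sellers receive Ps = 95 + 21 = 116; Q' = 596 − 0.4·95 = 558.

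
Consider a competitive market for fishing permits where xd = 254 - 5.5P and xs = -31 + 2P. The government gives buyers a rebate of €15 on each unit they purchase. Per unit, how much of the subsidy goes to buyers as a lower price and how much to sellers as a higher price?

Buyers gain €4 per unit; sellers gain €11 per unit

Pre-subsidy: 254 - 5.5P = -31 + 2P gives P* = 38, x* = 45.
With the rebate, buyers effectively pay Pb = Ps − 15, where Ps is the price sellers receive.
Demand in terms of Ps becomes xd = 254 − 5.5(Ps − 15) = 336.5 - 5.5Ps. Setting this equal to supply: 336.5 - 5.5Ps = -31 + 2Ps, so Ps = 49.
Buyers pay Pb = 49 − 15 = 34; x' = -31 + 2·49 = 67.
Buyers' price falls by P* − Pb = 38 − 34 = 4; sellers' price rises by Ps − P* = 49 − 38 = 11.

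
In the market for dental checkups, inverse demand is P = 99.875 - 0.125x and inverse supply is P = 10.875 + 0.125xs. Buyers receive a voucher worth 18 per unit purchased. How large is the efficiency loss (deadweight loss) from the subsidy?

Pre-subsidy: 99.875 - 0.125x = 10.875 + 0.125x gives x* = 356 and P* = 55.375.
With the rebate, buyers effectively pay Pb = Ps − 18, where Ps is the price sellers receive.
On the curves, Pb = 99.875 - 0.125x and Ps = 10.875 + 0.125x; the wedge Ps − Pb = 18 gives 10.875 + 0.125x − (99.875 - 0.125x) = 18, so x' = 428.
Then Pb = 99.875 − 0.125·428 = 46.375 and Ps = 10.875 + 0.125·428 = 64.375.
The subsidy expands output by 428 − 356 = 72 past the efficient level; on those units the gap between marginal cost and willingness to pay runs from 0 up to 18.
DWL = ½ × 18 × 72 = 648.

Deadweight loss = 648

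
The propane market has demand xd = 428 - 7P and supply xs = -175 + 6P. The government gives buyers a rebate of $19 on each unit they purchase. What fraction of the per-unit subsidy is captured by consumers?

Pre-subsidy: 428 - 7P = -175 + 6P gives P* = 603/13, x* = 1343/13.
With the rebate, buyers effectively pay Pb = Ps − 19, where Ps is the price sellers receive.
Demand in terms of Ps becomes xd = 428 − 7(Ps − 19) = 561 - 7Ps. Setting this equal to supply: 561 - 7Ps = -175 + 6Ps, so Ps = 736/13.
Buyers pay Pb = 736/13 − 19 = 489/13; x' = -175 + 6·(736/13) = 2141/13.
Buyers' price falls by P* − Pb = 603/13 − 489/13 = 114/13; sellers' price rises by Ps − P* = 736/13 − 603/13 = 133/13.
So consumers capture (114/13)/19 = 6/13 of each unit of subsidy.

Consumer share = 6/13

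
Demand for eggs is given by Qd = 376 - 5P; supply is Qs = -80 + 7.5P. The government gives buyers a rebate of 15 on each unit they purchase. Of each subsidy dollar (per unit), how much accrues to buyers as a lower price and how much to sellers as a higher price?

Buyers gain 9 per unit; sellers gain 6 per unit

Pre-subsidy: 376 - 5P = -80 + 7.5P gives P* = 36.48, Q* = 193.6.
With the rebate, buyers effectively pay Pb = Ps − 15, where Ps is the price sellers receive.
Demand in terms of Ps becomes Qd = 376 − 5(Ps − 15) = 451 - 5Ps. Setting this equal to supply: 451 - 5Ps = -80 + 7.5Ps, so Ps = 42.48.
Buyers pay Pb = 42.48 − 15 = 27.48; Q' = -80 + 7.5·42.48 = 238.6.
Buyers' price falls by P* − Pb = 36.48 − 27.48 = 9; sellers' price rises by Ps − P* = 42.48 − 36.48 = 6.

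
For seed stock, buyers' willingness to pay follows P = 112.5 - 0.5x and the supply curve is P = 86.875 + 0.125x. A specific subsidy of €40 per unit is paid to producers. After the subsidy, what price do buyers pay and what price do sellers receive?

Pre-subsidy: 112.5 - 0.5x = 86.875 + 0.125x gives x* = 41 and P* = 92.
With the subsidy, sellers receive Ps = Pb + 40 for each unit, where Pb is the price buyers pay.
On the curves, Pb = 112.5 - 0.5x and Ps = 86.875 + 0.125x; the wedge Ps − Pb = 40 gives 86.875 + 0.125x − (112.5 - 0.5x) = 40, so x' = 105.
Then Pb = 112.5 − 0.5·105 = 60 and Ps = 86.875 + 0.125·105 = 100.

Buyers pay €60; sellers receive €100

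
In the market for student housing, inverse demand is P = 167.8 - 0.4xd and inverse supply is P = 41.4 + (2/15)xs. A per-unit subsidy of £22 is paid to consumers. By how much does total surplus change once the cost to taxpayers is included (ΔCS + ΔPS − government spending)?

Pre-subsidy: 167.8 - 0.4x = 41.4 + (2/15)x gives x* = 237 and P* = 73.
With the rebate, buyers effectively pay Pb = Ps − 22, where Ps is the price sellers receive.
On the curves, Pb = 167.8 - 0.4x and Ps = 41.4 + (2/15)x; the wedge Ps − Pb = 22 gives 41.4 + (2/15)x − (167.8 - 0.4x) = 22, so x' = 278.25.
Then Pb = 167.8 − 0.4·278.25 = 56.5 and Ps = 41.4 + (2/15)·278.25 = 78.5.
ΔCS = ½(237 + 278.25)(73 − 56.5) = 4250.8125; ΔPS = ½(237 + 278.25)(78.5 − 73) = 1416.9375.
Government spending = 22 × 278.25 = 6121.5.
Net change = 4250.8125 + 1416.9375 − 6121.5 = -453.75. The loss equals the DWL triangle ½·22·41.25.

Net change in total surplus = -£453.75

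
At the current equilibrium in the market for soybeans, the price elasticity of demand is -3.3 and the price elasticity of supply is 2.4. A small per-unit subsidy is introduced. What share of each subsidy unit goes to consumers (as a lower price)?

Consumer share = 8/19

For a small subsidy around the equilibrium, the benefit split depends on the relative slopes, which at a point are proportional to the elasticities.
Buyer share = εs/(εs + |εd|) = 2.4/(2.4 + 3.3) = 8/19; seller share = |εd|/(εs + |εd|) = 11/19.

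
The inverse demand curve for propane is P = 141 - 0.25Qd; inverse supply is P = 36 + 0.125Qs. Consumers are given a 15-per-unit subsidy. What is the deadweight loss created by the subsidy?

Deadweight loss = 300

Pre-subsidy: 141 - 0.25Q = 36 + 0.125Q gives Q* = 280 and P* = 71.
With the rebate, buyers effectively pay Pb = Ps − 15, where Ps is the price sellers receive.
On the curves, Pb = 141 - 0.25Q and Ps = 36 + 0.125Q; the wedge Ps − Pb = 15 gives 36 + 0.125Q − (141 - 0.25Q) = 15, so Q' = 320.
Then Pb = 141 − 0.25·320 = 61 and Ps = 36 + 0.125·320 = 76.
The subsidy expands output by 320 − 280 = 40 past the efficient level; on those units the gap between marginal cost and willingness to pay runs from 0 up to 15.
DWL = ½ × 15 × 40 = 300.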